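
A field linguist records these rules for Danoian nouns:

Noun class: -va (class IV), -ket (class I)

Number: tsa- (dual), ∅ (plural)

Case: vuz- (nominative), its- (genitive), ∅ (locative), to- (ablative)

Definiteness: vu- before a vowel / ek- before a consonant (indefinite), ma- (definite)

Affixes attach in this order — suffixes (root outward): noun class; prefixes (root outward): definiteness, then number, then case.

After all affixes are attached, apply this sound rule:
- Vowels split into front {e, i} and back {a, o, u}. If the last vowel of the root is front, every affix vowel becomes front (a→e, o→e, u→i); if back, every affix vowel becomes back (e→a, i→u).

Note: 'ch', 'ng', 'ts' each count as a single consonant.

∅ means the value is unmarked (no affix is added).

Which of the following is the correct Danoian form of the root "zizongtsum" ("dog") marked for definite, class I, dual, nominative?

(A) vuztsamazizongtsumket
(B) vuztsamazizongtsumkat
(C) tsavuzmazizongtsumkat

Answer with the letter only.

Attach definiteness definite ma- → mazizongtsum.
Attach noun class class I -ket → mazizongtsumket.
Attach number dual tsa- → tsamazizongtsumket.
Attach case nominative vuz- → vuztsamazizongtsumket.
Apply vowel harmony: vuztsamazizongtsumket → vuztsamazizongtsumkat.
So the correct form is vuztsamazizongtsumkat, option (B).
(C) tsavuzmazizongtsumkat is wrong: it has the affixes in the wrong order.
(A) vuztsamazizongtsumket is wrong: it fails to apply the sound rule(s).

B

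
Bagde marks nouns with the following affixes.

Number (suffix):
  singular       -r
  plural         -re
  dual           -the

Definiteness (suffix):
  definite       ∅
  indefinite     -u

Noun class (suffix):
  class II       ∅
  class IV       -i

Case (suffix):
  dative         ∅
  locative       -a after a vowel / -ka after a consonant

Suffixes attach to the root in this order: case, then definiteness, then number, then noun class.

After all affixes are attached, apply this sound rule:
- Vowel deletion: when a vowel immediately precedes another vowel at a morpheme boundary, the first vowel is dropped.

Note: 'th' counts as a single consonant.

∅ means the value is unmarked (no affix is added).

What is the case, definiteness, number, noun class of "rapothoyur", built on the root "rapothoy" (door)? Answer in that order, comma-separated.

Segment: rapothoy-u-r.
case: ∅ → dative.
definiteness: -u → indefinite.
number: -r → singular.
noun class: ∅ → class II.

dative, indefinite, singular, class II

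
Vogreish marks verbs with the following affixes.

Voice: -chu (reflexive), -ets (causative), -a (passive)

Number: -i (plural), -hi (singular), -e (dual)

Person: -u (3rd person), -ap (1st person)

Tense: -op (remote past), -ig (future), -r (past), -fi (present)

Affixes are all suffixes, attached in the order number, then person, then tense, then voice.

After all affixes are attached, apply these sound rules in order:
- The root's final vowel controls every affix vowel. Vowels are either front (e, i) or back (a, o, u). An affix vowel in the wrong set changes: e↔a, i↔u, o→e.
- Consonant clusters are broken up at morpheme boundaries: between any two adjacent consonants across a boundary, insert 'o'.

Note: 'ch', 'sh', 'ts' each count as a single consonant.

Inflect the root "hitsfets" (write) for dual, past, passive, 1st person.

Attach number dual -e → hitsfetse.
Attach person 1st person -ap → hitsfetseap.
Attach tense past -r → hitsfetseapr.
Attach voice passive -a → hitsfetseapra.
Apply vowel harmony: hitsfetseapra → hitsfetseepre.
Apply epenthesis: hitsfetseepre → hitsfetseepore.

hitsfetseepore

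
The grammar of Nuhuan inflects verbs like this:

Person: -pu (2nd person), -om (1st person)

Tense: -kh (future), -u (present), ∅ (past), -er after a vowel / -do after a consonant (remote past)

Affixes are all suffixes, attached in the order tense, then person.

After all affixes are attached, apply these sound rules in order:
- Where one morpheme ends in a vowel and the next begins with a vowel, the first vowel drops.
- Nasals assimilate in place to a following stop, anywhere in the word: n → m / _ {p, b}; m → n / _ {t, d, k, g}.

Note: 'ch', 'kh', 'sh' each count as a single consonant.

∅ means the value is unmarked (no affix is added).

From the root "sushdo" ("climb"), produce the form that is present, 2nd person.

Attach tense present -u → sushdou.
Attach person 2nd person -pu → sushdoupu.
Apply vowel deletion: sushdoupu → sushdupu.
Nasal assimilation: no change.

sushdupu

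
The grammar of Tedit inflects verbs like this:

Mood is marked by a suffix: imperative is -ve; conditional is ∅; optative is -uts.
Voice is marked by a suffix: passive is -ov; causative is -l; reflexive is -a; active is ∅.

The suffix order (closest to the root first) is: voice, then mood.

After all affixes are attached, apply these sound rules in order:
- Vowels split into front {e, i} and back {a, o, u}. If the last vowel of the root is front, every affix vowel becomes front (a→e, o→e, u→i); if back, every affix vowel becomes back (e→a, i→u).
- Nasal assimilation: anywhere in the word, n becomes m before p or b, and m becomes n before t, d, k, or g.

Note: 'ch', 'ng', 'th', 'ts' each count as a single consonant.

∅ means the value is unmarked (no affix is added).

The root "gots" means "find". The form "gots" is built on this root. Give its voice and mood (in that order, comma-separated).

Segment: gots.
voice: ∅ → active.
mood: ∅ → conditional.

active, conditional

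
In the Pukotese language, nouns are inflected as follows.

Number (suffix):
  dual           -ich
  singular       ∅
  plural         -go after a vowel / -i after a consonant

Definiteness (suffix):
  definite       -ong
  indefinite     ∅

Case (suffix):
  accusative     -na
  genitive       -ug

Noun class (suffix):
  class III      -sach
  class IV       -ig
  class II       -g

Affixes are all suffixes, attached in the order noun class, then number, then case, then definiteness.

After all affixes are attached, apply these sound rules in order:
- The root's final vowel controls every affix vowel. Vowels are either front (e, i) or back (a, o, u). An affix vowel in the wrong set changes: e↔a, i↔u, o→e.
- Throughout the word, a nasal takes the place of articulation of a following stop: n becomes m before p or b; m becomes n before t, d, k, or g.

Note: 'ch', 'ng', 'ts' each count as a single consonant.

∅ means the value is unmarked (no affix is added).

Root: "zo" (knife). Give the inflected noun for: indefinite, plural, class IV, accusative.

zouguna

Attach noun class class IV -ig → zoig.
Attach number plural -i (after consonant 'g') → zoigi.
Attach case accusative -na → zoigina.
definiteness = indefinite: zero marking, form stays zoigina.
Apply vowel harmony: zoigina → zouguna.
Nasal assimilation: no change.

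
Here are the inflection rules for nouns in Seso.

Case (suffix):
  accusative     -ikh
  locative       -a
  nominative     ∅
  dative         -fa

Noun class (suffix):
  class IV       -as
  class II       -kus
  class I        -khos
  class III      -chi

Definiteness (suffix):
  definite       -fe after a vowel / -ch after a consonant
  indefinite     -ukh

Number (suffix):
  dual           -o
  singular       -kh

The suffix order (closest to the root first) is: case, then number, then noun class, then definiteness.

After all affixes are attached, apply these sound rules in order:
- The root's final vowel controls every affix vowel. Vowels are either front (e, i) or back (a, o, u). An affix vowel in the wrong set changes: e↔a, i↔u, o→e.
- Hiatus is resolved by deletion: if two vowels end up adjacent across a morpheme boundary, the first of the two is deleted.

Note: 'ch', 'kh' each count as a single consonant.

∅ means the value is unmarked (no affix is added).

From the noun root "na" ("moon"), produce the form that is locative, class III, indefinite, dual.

nochukh

Attach case locative -a → naa.
Attach number dual -o → naao.
Attach noun class class III -chi → naaochi.
Attach definiteness indefinite -ukh → naaochiukh.
Apply vowel harmony: naaochiukh → naaochuukh.
Apply vowel deletion: naaochuukh → nochukh.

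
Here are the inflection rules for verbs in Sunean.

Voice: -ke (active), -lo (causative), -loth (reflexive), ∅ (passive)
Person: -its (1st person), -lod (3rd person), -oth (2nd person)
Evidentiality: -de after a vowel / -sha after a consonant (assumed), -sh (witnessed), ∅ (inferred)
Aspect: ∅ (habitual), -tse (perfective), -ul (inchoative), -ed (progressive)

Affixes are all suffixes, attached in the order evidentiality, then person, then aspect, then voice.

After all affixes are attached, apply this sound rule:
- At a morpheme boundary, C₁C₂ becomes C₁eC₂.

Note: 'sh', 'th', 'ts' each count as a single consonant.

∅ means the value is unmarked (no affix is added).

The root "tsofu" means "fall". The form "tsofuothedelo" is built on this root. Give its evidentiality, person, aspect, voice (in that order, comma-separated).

Segment: tsofu-oth-ed-lo.
evidentiality: ∅ → inferred.
person: -oth → 2nd person.
aspect: -ed → progressive.
voice: -lo → causative.

inferred, 2nd person, progressive, causative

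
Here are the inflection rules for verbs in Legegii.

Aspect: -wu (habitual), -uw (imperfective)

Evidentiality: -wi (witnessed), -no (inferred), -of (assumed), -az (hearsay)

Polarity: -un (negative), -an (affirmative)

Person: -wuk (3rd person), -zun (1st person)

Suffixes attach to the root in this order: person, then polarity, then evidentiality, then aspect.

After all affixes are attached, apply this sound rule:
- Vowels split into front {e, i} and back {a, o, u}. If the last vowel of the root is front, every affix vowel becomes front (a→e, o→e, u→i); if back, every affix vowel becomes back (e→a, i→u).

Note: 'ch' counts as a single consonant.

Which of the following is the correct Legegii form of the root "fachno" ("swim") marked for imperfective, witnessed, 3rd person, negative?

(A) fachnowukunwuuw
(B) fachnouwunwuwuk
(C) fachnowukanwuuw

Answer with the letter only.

Attach person 3rd person -wuk → fachnowuk.
Attach polarity negative -un → fachnowukun.
Attach evidentiality witnessed -wi → fachnowukunwi.
Attach aspect imperfective -uw → fachnowukunwiuw.
Apply vowel harmony: fachnowukunwiuw → fachnowukunwuuw.
So the correct form is fachnowukunwuuw, option (A).
(B) fachnouwunwuwuk is wrong: it has the affixes in the wrong order.
(C) fachnowukanwuuw is wrong: it uses affirmative instead of negative for polarity.

A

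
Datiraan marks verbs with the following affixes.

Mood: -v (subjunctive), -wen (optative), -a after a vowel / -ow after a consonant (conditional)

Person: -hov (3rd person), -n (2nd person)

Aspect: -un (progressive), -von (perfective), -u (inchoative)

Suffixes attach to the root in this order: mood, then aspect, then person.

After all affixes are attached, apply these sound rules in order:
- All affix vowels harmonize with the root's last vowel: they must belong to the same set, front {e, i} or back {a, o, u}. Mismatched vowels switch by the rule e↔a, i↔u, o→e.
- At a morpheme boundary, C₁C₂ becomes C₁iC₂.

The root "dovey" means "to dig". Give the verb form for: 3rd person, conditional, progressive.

Attach mood conditional -ow (after consonant 'y') → doveyow.
Attach aspect progressive -un → doveyowun.
Attach person 3rd person -hov → doveyowunhov.
Apply vowel harmony: doveyowunhov → doveyewinhev.
Apply epenthesis: doveyewinhev → doveyewinihev.

doveyewinihev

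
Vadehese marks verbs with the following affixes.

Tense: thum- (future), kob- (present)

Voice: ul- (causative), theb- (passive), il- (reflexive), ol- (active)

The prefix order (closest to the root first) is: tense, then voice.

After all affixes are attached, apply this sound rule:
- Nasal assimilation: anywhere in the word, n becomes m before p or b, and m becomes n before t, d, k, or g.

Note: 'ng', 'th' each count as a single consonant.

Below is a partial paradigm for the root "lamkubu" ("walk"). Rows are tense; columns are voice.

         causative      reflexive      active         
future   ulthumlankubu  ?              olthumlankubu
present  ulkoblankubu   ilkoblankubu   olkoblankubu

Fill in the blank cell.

ilthumlankubu

Attach tense future thum- → thumlamkubu.
Attach voice reflexive il- → ilthumlamkubu.
Apply nasal assimilation: ilthumlamkubu → ilthumlankubu.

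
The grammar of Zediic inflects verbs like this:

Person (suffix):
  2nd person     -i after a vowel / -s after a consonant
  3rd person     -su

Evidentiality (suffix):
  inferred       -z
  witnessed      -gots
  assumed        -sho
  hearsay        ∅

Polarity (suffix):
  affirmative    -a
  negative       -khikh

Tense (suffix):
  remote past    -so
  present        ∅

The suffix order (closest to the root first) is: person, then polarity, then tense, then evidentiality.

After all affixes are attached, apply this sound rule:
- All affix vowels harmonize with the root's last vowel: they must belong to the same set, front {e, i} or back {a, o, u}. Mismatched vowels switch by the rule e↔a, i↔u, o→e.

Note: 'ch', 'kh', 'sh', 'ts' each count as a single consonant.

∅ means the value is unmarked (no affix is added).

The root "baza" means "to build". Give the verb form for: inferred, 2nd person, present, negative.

Attach person 2nd person -i (after vowel 'a') → bazai.
Attach polarity negative -khikh → bazaikhikh.
tense = present: zero marking, form stays bazaikhikh.
Attach evidentiality inferred -z → bazaikhikhz.
Apply vowel harmony: bazaikhikhz → bazaukhukhz.

bazaukhukhz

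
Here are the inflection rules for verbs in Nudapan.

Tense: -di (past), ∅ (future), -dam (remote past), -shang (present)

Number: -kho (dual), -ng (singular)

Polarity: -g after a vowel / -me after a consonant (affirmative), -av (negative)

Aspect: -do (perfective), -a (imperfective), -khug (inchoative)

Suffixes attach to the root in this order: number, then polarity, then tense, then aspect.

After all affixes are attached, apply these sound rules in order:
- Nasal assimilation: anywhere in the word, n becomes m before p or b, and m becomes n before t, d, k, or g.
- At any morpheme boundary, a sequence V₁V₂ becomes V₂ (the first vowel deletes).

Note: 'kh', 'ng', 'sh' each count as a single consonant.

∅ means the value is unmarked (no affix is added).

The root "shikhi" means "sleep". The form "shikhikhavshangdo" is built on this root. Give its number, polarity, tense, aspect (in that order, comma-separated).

dual, negative, present, perfective

Segment: shikhi-kho-av-shang-do.
number: -kho → dual.
polarity: -av → negative.
tense: -shang → present.
aspect: -do → perfective.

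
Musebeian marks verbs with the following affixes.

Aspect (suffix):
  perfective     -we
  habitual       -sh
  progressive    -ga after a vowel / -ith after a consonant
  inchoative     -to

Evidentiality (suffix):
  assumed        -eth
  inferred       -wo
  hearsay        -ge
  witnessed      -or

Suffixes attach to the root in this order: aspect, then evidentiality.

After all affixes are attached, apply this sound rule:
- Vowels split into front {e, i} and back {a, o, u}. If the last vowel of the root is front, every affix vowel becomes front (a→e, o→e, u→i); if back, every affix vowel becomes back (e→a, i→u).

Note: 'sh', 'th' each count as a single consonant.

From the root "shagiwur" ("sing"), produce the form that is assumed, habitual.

Attach aspect habitual -sh → shagiwursh.
Attach evidentiality assumed -eth → shagiwursheth.
Apply vowel harmony: shagiwursheth → shagiwurshath.

shagiwurshath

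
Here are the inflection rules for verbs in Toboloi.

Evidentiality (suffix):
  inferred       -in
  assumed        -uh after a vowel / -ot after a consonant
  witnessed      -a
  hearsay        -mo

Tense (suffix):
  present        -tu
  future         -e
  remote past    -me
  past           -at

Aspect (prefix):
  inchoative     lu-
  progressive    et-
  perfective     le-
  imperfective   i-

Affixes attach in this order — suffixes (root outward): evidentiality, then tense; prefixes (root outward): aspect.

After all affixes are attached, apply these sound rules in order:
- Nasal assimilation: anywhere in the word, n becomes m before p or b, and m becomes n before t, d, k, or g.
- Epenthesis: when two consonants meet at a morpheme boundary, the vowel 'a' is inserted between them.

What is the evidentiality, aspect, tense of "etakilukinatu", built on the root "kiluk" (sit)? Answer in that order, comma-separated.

Segment: et-kiluk-in-tu.
evidentiality: -in → inferred.
aspect: et- → progressive.
tense: -tu → present.

inferred, progressive, present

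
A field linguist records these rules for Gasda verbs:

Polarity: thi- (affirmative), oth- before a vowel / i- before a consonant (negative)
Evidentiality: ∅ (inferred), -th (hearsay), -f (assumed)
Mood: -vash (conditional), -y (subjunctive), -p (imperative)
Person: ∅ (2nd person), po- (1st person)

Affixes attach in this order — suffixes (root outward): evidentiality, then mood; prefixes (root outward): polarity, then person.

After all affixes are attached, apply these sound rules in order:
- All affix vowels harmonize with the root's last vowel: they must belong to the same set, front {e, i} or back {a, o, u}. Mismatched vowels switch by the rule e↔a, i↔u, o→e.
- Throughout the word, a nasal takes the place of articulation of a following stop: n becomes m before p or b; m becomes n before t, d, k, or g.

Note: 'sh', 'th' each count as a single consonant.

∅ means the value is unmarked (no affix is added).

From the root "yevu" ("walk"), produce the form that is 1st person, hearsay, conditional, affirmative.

Attach polarity affirmative thi- → thiyevu.
Attach person 1st person po- → pothiyevu.
Attach evidentiality hearsay -th → pothiyevuth.
Attach mood conditional -vash → pothiyevuthvash.
Apply vowel harmony: pothiyevuthvash → pothuyevuthvash.
Nasal assimilation: no change.

pothuyevuthvash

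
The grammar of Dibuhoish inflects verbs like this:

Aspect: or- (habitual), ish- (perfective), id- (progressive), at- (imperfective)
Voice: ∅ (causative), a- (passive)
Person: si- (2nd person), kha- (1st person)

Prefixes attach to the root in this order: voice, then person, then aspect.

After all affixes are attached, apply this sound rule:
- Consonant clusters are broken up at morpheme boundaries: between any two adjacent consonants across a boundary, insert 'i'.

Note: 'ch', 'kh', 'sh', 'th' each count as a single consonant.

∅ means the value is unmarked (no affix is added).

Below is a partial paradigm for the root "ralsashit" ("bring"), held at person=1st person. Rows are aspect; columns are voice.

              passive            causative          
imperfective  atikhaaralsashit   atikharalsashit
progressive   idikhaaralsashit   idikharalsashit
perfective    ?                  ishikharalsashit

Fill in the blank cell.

ishikhaaralsashit

Attach voice passive a- → aralsashit.
Attach person 1st person kha- → khaaralsashit.
Attach aspect perfective ish- → ishkhaaralsashit.
Apply epenthesis: ishkhaaralsashit → ishikhaaralsashit.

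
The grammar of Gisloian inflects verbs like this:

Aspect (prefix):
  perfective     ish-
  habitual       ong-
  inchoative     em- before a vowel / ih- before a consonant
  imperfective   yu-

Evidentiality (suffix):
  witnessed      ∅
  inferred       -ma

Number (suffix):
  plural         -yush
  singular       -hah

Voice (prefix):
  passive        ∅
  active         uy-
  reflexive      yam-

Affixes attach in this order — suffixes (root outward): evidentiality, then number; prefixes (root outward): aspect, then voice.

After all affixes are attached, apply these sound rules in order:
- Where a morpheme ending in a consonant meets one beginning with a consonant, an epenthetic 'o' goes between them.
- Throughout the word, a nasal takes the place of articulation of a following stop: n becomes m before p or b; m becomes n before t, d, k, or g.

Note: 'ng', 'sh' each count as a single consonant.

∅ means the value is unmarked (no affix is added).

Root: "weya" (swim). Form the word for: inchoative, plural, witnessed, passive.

ihoweyayush

evidentiality = witnessed: zero marking, form stays weya.
Attach number plural -yush → weyayush.
Attach aspect inchoative ih- (before consonant 'w') → ihweyayush.
voice = passive: zero marking, form stays ihweyayush.
Apply epenthesis: ihweyayush → ihoweyayush.
Nasal assimilation: no change.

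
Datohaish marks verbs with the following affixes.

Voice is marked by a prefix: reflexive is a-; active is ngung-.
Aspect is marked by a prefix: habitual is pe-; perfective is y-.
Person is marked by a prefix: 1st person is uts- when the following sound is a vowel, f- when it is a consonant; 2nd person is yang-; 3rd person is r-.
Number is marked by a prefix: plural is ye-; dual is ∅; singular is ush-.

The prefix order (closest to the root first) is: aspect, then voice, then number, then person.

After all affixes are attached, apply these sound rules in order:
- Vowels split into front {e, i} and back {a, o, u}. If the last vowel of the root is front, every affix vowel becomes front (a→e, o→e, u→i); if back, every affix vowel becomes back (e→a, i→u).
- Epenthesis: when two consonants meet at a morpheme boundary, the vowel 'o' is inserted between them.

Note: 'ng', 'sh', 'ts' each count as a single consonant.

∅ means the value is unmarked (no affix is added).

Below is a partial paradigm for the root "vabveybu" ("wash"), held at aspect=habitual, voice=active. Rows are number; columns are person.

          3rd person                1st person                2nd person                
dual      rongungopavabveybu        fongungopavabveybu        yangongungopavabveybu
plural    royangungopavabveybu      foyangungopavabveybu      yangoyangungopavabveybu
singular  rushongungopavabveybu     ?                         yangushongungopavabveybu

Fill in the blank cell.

Attach aspect habitual pe- → pevabveybu.
Attach voice active ngung- → ngungpevabveybu.
Attach number singular ush- → ushngungpevabveybu.
Attach person 1st person uts- (before vowel 'u') → utsushngungpevabveybu.
Apply vowel harmony: utsushngungpevabveybu → utsushngungpavabveybu.
Apply epenthesis: utsushngungpavabveybu → utsushongungopavabveybu.

utsushongungopavabveybu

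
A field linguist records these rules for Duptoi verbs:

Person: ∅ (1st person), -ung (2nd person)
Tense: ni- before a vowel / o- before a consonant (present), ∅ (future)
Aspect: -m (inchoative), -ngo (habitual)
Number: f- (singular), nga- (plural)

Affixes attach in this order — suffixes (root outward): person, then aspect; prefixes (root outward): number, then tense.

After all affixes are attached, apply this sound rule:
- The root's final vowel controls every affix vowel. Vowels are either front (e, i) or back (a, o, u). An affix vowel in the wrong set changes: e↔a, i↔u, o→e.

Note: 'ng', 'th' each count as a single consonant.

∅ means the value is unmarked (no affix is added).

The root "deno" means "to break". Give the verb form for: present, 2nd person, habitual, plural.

Attach number plural nga- → ngadeno.
Attach tense present o- (before consonant 'ng') → ongadeno.
Attach person 2nd person -ung → ongadenoung.
Attach aspect habitual -ngo → ongadenoungngo.
Vowel harmony: no change.

ongadenoungngo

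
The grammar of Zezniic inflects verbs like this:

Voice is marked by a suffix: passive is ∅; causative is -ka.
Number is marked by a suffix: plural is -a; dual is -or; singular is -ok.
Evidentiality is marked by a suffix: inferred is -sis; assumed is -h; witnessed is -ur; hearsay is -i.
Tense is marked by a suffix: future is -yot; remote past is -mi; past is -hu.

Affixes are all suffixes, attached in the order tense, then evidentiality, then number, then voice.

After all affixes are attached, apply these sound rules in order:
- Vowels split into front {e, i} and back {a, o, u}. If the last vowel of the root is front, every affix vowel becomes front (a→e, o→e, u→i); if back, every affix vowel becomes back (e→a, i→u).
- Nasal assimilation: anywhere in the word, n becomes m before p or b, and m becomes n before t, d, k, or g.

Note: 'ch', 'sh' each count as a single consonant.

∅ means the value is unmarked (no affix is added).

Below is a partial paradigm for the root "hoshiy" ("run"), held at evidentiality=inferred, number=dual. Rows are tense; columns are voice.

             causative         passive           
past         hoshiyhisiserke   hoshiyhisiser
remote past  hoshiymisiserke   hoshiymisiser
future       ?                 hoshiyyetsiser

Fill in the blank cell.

Attach tense future -yot → hoshiyyot.
Attach evidentiality inferred -sis → hoshiyyotsis.
Attach number dual -or → hoshiyyotsisor.
Attach voice causative -ka → hoshiyyotsisorka.
Apply vowel harmony: hoshiyyotsisorka → hoshiyyetsiserke.
Nasal assimilation: no change.

hoshiyyetsiserke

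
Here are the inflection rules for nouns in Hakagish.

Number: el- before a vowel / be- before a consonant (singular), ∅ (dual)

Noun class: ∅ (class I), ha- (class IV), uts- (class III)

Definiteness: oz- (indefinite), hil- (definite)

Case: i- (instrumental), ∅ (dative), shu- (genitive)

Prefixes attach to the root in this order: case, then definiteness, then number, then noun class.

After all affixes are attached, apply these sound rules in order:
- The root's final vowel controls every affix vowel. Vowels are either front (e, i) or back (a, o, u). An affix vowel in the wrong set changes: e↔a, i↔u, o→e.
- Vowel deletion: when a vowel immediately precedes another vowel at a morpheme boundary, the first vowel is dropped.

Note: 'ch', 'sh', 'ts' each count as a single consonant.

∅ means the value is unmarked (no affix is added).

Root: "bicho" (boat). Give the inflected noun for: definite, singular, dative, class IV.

habahulbicho

case = dative: zero marking, form stays bicho.
Attach definiteness definite hil- → hilbicho.
Attach number singular be- (before consonant 'h') → behilbicho.
Attach noun class class IV ha- → habehilbicho.
Apply vowel harmony: habehilbicho → habahulbicho.
Vowel deletion: no change.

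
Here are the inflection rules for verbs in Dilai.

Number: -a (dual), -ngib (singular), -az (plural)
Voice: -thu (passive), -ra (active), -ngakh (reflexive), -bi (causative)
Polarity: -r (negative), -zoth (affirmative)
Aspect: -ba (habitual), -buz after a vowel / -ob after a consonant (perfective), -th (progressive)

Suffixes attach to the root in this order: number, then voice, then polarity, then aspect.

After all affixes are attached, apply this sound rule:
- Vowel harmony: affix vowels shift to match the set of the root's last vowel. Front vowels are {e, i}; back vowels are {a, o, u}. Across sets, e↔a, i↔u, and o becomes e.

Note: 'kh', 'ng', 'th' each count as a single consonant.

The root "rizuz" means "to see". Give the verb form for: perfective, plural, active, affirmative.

Attach number plural -az → rizuzaz.
Attach voice active -ra → rizuzazra.
Attach polarity affirmative -zoth → rizuzazrazoth.
Attach aspect perfective -ob (after consonant 'th') → rizuzazrazothob.
Vowel harmony: no change.

rizuzazrazothob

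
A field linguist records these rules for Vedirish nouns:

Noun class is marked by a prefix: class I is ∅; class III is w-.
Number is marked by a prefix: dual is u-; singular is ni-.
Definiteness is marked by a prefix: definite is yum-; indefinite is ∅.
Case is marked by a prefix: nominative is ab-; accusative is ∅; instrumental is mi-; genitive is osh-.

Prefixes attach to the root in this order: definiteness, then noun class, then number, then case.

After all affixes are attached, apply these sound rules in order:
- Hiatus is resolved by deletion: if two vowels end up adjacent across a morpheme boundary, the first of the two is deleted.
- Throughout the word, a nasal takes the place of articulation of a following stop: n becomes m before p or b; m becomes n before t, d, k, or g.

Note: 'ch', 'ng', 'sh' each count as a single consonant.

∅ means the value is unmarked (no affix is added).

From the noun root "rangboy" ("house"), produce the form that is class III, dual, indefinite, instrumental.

definiteness = indefinite: zero marking, form stays rangboy.
Attach noun class class III w- → wrangboy.
Attach number dual u- → uwrangboy.
Attach case instrumental mi- → miuwrangboy.
Apply vowel deletion: miuwrangboy → muwrangboy.
Nasal assimilation: no change.

muwrangboy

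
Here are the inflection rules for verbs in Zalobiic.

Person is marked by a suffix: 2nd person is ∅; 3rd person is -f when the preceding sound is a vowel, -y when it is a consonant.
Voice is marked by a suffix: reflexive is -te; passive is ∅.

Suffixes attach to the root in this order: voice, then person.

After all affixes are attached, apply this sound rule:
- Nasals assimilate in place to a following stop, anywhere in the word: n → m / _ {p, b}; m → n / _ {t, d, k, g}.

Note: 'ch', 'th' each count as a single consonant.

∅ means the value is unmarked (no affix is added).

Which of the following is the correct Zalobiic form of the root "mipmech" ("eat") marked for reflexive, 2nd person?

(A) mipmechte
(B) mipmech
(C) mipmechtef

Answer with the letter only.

Attach voice reflexive -te → mipmechte.
person = 2nd person: zero marking, form stays mipmechte.
Nasal assimilation: no change.
So the correct form is mipmechte, option (A).
(C) mipmechtef is wrong: it uses 3rd person instead of 2nd person for person.
(B) mipmech is wrong: it uses passive instead of reflexive for voice.

A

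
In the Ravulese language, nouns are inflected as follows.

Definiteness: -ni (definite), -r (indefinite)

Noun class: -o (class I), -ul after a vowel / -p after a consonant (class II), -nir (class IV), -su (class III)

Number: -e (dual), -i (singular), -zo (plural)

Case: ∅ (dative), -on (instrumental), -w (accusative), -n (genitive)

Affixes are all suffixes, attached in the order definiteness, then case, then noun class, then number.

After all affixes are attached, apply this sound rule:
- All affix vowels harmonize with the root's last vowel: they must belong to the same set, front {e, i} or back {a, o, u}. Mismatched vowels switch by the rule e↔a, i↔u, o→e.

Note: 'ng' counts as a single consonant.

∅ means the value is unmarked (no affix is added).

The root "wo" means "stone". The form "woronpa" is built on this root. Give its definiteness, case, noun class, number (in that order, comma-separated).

Segment: wo-r-on-p-e.
definiteness: -r → indefinite.
case: -on → instrumental.
noun class: -ul/p → class II.
number: -e → dual.

indefinite, instrumental, class II, dual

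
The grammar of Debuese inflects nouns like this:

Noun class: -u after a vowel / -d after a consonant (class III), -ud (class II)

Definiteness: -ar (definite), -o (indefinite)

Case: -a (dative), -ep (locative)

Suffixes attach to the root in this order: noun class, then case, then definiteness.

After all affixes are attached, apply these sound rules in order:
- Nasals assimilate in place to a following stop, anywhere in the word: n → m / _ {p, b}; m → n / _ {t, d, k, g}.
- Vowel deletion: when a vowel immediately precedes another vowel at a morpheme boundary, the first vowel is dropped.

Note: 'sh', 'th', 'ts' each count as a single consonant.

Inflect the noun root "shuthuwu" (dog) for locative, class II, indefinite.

shuthuwudepo

Attach noun class class II -ud → shuthuwuud.
Attach case locative -ep → shuthuwuudep.
Attach definiteness indefinite -o → shuthuwuudepo.
Nasal assimilation: no change.
Apply vowel deletion: shuthuwuudepo → shuthuwudepo.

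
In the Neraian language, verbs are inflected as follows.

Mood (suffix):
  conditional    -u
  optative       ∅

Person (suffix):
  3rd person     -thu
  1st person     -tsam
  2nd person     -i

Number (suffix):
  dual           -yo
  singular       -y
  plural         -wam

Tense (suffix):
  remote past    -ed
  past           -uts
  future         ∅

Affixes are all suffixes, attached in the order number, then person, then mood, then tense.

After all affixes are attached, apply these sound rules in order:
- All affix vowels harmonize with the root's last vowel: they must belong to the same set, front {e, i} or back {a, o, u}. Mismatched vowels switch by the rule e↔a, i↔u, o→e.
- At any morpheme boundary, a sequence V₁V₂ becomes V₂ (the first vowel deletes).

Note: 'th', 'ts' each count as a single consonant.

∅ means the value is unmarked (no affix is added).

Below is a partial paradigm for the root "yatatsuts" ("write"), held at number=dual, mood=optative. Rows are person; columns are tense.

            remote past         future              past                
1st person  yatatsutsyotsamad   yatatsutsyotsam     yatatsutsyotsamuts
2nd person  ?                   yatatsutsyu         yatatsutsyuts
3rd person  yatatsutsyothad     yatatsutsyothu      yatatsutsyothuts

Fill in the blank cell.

Attach number dual -yo → yatatsutsyo.
Attach person 2nd person -i → yatatsutsyoi.
mood = optative: zero marking, form stays yatatsutsyoi.
Attach tense remote past -ed → yatatsutsyoied.
Apply vowel harmony: yatatsutsyoied → yatatsutsyouad.
Apply vowel deletion: yatatsutsyouad → yatatsutsyad.

yatatsutsyad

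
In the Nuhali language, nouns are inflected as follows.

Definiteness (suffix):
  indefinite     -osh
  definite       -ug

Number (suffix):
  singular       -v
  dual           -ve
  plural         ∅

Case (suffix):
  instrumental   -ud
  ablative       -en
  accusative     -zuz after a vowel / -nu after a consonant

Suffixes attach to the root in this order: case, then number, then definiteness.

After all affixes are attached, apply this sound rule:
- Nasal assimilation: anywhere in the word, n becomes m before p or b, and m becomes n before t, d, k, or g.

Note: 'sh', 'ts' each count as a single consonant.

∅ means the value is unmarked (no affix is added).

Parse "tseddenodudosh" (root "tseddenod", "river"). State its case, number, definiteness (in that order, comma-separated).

instrumental, plural, indefinite

Segment: tseddenod-ud-osh.
case: -ud → instrumental.
number: ∅ → plural.
definiteness: -osh → indefinite.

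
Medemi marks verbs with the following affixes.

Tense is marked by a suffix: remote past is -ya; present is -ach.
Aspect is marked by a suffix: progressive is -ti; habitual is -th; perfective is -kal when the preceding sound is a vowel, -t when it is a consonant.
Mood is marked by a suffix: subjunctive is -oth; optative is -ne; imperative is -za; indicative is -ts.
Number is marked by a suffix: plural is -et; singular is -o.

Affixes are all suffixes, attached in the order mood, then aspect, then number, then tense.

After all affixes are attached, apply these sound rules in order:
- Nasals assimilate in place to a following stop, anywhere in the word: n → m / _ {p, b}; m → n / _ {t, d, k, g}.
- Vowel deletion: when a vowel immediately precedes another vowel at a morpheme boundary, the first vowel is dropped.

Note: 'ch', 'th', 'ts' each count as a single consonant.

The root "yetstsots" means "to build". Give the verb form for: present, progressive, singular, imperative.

yetstsotszatach

Attach mood imperative -za → yetstsotsza.
Attach aspect progressive -ti → yetstsotszati.
Attach number singular -o → yetstsotszatio.
Attach tense present -ach → yetstsotszatioach.
Nasal assimilation: no change.
Apply vowel deletion: yetstsotszatioach → yetstsotszatach.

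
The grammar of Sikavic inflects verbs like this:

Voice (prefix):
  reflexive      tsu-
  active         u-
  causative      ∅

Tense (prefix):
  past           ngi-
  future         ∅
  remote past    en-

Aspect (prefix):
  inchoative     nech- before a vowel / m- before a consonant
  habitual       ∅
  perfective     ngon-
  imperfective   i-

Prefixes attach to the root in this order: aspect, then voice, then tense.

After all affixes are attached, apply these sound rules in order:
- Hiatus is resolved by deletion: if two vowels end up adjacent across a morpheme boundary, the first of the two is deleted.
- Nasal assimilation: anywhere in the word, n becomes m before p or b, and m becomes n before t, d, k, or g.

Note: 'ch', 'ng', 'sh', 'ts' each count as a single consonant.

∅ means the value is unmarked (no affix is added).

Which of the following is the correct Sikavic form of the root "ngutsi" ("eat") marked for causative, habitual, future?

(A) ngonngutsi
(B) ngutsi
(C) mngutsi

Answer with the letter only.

B

aspect = habitual: zero marking, form stays ngutsi.
voice = causative: zero marking, form stays ngutsi.
tense = future: zero marking, form stays ngutsi.
Vowel deletion: no change.
Nasal assimilation: no change.
So the correct form is ngutsi, option (B).
(A) ngonngutsi is wrong: it uses perfective instead of habitual for aspect.
(C) mngutsi is wrong: it uses inchoative instead of habitual for aspect.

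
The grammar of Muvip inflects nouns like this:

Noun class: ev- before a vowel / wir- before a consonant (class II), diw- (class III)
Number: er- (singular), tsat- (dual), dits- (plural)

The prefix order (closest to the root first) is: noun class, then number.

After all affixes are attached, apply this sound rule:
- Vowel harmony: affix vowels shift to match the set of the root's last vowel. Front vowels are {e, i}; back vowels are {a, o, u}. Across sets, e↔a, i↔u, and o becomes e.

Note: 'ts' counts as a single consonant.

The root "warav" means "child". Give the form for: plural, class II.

dutswurwarav

Attach noun class class II wir- (before consonant 'w') → wirwarav.
Attach number plural dits- → ditswirwarav.
Apply vowel harmony: ditswirwarav → dutswurwarav.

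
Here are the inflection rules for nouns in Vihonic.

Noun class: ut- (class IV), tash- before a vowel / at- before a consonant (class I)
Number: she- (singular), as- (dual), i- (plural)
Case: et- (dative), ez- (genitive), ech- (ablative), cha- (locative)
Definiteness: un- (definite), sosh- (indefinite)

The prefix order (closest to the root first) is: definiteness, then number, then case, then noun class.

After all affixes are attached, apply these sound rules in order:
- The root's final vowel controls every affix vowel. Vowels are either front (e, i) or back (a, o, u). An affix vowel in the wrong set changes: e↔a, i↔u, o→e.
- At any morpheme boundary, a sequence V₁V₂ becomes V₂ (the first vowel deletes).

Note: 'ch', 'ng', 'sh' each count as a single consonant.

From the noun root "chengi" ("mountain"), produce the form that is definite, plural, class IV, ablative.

itechinchengi

Attach definiteness definite un- → unchengi.
Attach number plural i- → iunchengi.
Attach case ablative ech- → echiunchengi.
Attach noun class class IV ut- → utechiunchengi.
Apply vowel harmony: utechiunchengi → itechiinchengi.
Apply vowel deletion: itechiinchengi → itechinchengi.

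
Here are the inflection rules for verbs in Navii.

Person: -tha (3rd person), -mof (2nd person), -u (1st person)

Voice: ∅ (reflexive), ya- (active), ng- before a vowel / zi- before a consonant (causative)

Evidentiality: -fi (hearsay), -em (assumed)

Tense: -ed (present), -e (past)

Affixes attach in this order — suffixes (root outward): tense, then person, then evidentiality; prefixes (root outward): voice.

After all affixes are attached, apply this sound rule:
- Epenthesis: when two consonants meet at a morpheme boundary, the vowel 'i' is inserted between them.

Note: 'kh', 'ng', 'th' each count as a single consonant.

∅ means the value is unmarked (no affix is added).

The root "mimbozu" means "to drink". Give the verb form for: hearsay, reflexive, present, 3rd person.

Attach tense present -ed → mimbozued.
voice = reflexive: zero marking, form stays mimbozued.
Attach person 3rd person -tha → mimbozuedtha.
Attach evidentiality hearsay -fi → mimbozuedthafi.
Apply epenthesis: mimbozuedthafi → mimbozuedithafi.

mimbozuedithafi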